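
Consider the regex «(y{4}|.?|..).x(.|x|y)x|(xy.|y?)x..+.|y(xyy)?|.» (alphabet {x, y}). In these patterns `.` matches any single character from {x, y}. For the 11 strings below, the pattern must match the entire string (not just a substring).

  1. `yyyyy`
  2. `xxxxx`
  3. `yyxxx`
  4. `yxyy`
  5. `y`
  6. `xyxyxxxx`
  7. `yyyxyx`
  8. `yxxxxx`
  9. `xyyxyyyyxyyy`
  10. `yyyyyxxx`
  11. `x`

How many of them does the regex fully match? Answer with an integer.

10

1 → no match
2 → match
3 → match
4 → match
5 → match
6 → match
7 → match
8 → match
9 → match
10 → match
11 → match
Total matched: 10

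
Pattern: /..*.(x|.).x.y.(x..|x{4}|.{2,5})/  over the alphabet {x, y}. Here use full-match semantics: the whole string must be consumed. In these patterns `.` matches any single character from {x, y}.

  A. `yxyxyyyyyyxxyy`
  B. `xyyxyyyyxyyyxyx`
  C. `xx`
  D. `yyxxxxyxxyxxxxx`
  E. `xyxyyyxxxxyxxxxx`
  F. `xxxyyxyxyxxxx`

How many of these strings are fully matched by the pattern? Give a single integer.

3

A → no match
B → match
C → no match
D → match
E → match
F → no match
Total matched: 3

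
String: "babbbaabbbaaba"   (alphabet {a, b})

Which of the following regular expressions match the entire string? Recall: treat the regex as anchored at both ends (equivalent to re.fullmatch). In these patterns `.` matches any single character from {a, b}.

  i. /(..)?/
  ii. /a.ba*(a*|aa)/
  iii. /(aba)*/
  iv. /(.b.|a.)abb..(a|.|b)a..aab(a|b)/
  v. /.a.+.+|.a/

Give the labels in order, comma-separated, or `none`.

i → no match
ii → no match — must start with "a"
iii → no match
iv → no match
v → match

v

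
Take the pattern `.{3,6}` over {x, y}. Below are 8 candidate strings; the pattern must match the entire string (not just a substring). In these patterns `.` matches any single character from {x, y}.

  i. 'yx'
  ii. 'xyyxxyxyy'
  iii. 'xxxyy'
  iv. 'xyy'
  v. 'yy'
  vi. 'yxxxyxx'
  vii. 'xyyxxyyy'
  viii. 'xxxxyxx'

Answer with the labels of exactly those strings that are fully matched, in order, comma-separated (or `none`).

i → no match
ii → no match
iii → match
iv → match
v → no match
vi → no match
vii → no match
viii → no match

iii, iv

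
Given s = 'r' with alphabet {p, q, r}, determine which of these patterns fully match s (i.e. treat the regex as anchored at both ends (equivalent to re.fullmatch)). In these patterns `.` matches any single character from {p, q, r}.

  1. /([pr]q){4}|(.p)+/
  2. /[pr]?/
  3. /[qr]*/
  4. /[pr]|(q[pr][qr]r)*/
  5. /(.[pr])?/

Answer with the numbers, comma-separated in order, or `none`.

1 → no match
2 → match
3 → match
4 → match
5 → no match

2, 3, 4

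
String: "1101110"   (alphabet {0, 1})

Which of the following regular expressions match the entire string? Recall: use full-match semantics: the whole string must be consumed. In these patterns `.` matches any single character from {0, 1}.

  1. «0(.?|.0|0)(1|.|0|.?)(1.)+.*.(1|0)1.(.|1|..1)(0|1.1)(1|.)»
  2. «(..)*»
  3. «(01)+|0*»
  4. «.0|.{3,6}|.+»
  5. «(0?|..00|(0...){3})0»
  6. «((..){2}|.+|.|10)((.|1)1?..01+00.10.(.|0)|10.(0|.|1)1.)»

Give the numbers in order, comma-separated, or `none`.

1 → no match — must start with "0"
2 → no match
3 → no match
4 → match
5 → no match
6 → match

4, 6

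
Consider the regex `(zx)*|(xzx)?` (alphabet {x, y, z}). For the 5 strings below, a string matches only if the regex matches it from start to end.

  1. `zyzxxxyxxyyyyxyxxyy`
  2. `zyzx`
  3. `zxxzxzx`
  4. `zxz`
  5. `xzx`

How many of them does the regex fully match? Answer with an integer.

1 → no match
2 → no match
3 → no match
4 → no match
5 → match
Total matched: 1

1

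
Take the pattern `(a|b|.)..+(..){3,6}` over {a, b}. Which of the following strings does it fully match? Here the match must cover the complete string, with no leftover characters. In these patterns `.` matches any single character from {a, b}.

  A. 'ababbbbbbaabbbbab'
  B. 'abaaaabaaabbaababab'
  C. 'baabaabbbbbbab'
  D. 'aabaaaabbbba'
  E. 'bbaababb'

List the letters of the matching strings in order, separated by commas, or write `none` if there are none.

A, B, C, D

A → match
B → match
C → match
D. 'aabaaaabbbba' → match
E. 'bbaababb' → no match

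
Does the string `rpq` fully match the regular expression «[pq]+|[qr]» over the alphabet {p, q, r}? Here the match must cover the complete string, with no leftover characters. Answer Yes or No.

No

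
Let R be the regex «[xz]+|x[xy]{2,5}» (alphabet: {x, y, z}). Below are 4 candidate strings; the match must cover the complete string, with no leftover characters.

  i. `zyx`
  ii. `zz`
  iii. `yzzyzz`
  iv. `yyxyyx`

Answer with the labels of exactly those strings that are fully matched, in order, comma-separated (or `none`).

ii

i → no match
ii → match
iii → no match
iv → no match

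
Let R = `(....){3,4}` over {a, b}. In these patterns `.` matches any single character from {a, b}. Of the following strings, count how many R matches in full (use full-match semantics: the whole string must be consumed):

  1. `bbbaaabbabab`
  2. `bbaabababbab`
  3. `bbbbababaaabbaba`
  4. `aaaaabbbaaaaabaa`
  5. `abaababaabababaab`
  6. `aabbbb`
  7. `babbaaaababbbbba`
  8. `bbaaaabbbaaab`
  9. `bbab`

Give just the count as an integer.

1 → match
2 → match
3 → match
4 → match
5 → no match
6 → no match
7 → match
8 → no match
9 → no match
Total matched: 5

5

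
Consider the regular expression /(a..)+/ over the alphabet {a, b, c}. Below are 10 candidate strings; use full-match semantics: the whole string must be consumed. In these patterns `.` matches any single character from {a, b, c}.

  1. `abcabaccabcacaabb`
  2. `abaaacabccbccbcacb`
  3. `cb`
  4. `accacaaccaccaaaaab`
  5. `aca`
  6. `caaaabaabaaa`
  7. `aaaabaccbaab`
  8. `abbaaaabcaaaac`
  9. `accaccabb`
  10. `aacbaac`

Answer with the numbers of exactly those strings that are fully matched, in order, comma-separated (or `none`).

1 → no match
2 → no match
3 → no match — must start with `a`
4 → match
5 → match
6 → no match — must start with `a`
7 → no match
8 → no match
9 → match
10 → no match

4, 5, 9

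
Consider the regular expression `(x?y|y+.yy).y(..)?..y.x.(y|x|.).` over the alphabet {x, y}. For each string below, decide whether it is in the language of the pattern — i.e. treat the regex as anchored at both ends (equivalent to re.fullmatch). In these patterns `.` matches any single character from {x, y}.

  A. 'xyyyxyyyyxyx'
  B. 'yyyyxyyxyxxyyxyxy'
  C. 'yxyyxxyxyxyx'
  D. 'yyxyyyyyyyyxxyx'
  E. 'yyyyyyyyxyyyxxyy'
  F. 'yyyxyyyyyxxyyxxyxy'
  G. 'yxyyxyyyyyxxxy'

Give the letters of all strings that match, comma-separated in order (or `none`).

A → no match
B → match
C → no match
D → match
E → match
F → match
G → match

B, D, E, F, G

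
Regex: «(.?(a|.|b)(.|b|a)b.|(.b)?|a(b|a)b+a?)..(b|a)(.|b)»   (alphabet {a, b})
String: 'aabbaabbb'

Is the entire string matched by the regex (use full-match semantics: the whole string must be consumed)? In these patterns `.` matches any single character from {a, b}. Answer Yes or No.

Yes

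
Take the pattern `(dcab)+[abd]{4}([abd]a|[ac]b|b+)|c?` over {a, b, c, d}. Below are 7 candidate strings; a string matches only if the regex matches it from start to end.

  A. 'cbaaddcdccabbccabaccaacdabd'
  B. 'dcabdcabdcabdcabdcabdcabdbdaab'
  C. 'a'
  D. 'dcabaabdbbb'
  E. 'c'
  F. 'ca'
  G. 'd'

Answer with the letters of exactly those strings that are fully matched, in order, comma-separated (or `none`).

B, D, E

A → no match
B → match
C → no match
D → match
E → match
F → no match
G → no match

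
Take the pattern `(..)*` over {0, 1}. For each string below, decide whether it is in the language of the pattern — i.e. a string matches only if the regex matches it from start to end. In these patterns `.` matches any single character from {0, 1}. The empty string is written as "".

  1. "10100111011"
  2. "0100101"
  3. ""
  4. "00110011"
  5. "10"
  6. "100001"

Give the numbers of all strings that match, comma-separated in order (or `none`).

1 → no match
2 → no match
3 → match
4 → match
5 → match
6 → match

3, 4, 5, 6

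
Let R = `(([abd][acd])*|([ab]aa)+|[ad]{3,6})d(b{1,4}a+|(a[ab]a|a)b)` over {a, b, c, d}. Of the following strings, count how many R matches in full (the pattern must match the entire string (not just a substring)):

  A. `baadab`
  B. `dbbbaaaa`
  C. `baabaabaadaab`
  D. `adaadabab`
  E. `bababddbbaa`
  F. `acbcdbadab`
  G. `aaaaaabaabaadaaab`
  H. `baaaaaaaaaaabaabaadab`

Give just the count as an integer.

A → match
B → match
C → no match
D → match
E → match
F → no match
G → match
H → match
Total matched: 6

6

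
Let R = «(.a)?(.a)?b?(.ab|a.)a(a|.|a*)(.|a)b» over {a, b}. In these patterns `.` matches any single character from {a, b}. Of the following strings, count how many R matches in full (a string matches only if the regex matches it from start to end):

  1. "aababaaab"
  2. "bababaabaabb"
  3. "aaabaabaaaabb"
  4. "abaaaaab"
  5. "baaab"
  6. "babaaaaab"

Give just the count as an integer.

1 → match
2 → match
3 → no match
4 → match
5 → no match
6 → match
Total matched: 4

4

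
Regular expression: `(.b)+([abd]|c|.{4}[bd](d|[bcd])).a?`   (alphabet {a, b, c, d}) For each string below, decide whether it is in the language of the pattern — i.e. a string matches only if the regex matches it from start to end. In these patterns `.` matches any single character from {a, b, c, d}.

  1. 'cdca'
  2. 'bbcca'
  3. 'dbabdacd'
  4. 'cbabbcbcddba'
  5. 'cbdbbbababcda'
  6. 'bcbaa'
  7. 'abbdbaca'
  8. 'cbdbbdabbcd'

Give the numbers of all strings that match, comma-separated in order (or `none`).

1 → no match
2 → match
3 → no match
4 → match
5 → match
6 → no match
7 → no match
8 → match

2, 4, 5, 8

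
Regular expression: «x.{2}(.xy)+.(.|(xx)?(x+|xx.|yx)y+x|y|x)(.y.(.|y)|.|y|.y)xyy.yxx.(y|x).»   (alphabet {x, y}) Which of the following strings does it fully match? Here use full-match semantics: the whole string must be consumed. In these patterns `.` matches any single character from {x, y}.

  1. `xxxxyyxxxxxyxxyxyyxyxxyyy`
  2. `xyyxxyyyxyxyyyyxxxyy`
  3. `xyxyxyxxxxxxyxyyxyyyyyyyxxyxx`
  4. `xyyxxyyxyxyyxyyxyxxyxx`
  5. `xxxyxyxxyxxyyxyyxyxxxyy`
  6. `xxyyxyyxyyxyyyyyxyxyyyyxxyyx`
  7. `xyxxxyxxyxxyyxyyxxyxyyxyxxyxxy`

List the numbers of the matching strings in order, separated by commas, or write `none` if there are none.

1 → no match
2 → match
3 → no match
4 → match
5 → match
6 → match
7 → no match

2, 4, 5, 6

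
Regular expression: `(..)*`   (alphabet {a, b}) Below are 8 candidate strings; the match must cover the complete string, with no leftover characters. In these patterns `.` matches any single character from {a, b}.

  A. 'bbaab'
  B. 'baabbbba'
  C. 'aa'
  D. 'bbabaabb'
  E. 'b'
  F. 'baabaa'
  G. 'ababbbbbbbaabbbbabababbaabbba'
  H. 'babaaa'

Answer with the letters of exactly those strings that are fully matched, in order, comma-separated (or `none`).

A → no match
B → match
C → match
D → match
E → no match
F → match
G → no match
H → match

B, C, D, F, H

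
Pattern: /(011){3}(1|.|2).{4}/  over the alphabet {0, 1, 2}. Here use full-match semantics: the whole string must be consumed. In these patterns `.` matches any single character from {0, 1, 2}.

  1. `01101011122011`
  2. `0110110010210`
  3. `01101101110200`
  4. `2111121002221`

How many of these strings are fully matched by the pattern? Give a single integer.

1

1 → no match
2 → no match
3 → match
4 → no match — must start with `011`
Total matched: 1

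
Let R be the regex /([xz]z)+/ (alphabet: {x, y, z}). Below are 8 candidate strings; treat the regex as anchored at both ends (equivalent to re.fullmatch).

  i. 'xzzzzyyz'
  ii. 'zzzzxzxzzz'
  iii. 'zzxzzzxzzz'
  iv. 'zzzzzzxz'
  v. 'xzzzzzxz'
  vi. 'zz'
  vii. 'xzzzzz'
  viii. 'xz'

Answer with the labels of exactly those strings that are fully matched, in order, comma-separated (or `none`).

i → no match
ii → match
iii → match
iv → match
v → match
vi → match
vii → match
viii → match

ii, iii, iv, v, vi, vii, viii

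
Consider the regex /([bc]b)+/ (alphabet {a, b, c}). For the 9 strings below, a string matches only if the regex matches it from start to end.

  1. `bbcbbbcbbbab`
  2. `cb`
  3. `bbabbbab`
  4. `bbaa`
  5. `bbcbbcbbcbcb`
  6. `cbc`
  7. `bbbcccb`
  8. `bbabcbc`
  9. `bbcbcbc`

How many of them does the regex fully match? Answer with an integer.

1 → no match
2 → match
3 → no match
4 → no match — must end with `b`
5 → no match
6 → no match — must end with `b`
7 → no match
8 → no match — must end with `b`
9 → no match — must end with `b`
Total matched: 1

1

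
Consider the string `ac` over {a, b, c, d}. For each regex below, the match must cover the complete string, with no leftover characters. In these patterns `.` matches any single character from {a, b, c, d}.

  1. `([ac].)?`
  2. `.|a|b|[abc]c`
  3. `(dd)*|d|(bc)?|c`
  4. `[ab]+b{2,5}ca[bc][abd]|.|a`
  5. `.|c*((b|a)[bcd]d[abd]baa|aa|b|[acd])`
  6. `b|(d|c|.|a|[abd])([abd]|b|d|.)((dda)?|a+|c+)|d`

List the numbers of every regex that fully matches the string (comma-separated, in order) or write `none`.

1 → match
2 → match
3 → no match
4 → no match
5 → no match
6 → match

1, 2, 6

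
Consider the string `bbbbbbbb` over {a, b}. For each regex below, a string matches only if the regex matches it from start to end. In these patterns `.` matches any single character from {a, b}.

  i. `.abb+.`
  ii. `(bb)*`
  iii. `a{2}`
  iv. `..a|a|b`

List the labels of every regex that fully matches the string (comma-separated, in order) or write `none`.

ii

i → no match
ii → match
iii → no match — must start with `a`
iv → no match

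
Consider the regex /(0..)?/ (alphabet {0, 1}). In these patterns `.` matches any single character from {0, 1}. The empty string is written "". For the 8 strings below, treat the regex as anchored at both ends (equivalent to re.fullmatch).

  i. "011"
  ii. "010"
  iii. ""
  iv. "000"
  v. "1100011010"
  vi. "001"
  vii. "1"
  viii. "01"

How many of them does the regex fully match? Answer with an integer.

i. "011" → match
ii. "010" → match
iii. "" → match
iv. "000" → match
v. "1100011010" → no match
vi. "001" → match
vii. "1" → no match
viii. "01" → no match
Total matched: 5

5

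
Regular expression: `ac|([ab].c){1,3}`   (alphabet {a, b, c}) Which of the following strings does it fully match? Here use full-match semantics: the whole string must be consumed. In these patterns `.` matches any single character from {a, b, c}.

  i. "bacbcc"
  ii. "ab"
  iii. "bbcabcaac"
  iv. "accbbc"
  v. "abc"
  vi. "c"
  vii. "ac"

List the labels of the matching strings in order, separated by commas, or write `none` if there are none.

i. "bacbcc" → match
ii. "ab" → no match
iii. "bbcabcaac" → match
iv. "accbbc" → match
v. "abc" → match
vi. "c" → no match
vii. "ac" → match

i, iii, iv, v, vii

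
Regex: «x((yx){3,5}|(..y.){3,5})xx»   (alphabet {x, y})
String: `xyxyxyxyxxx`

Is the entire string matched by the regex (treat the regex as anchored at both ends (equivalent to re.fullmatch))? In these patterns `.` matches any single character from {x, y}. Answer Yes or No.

Yes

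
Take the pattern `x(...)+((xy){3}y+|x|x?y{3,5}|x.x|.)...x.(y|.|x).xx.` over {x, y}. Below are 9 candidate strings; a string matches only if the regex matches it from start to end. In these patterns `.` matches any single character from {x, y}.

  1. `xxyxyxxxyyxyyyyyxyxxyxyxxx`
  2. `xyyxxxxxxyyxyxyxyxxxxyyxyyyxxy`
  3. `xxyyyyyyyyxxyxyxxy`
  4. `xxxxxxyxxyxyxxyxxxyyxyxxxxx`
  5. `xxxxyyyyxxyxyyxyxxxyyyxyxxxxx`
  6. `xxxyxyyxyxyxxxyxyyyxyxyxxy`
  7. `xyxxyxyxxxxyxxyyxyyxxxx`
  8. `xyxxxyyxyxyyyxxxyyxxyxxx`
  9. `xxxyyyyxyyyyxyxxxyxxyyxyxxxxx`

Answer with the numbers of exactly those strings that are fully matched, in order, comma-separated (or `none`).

1 → match
2 → match
3 → match
4 → match
5 → match
6 → match
7 → match
8 → no match
9 → match

1, 2, 3, 4, 5, 6, 7, 9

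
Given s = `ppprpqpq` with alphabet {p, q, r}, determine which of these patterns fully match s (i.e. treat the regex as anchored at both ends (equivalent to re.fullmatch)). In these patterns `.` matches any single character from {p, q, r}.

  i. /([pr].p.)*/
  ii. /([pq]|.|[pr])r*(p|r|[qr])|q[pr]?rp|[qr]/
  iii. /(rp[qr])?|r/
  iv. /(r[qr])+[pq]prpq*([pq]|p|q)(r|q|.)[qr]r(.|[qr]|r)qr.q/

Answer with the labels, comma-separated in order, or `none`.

i

i → match
ii → no match
iii → no match
iv → no match — must start with `r`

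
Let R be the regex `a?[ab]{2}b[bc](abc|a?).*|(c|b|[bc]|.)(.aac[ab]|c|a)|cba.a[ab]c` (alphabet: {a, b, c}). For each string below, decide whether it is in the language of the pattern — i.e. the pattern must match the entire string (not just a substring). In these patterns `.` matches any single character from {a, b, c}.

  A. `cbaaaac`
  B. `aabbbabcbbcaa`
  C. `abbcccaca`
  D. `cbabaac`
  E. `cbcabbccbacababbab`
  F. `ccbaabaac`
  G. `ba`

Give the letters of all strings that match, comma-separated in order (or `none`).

A, B, C, D, G

A → match
B → match
C → match
D → match
E → no match
F → no match
G → match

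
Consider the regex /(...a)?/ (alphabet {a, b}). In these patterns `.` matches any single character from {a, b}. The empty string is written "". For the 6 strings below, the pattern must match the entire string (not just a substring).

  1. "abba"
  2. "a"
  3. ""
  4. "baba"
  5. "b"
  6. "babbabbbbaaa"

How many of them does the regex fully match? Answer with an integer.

3

1. "abba" → match
2. "a" → no match
3. "" → match
4. "baba" → match
5. "b" → no match
6. "babbabbbbaaa" → no match
Total matched: 3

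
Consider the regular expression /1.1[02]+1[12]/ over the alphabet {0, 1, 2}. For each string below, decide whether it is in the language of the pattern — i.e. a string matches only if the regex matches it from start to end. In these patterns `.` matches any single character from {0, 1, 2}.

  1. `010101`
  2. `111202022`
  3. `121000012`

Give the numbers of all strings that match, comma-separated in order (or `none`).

3

1. `010101` → no match — must start with `1`
2. `111202022` → no match
3. `121000012` → match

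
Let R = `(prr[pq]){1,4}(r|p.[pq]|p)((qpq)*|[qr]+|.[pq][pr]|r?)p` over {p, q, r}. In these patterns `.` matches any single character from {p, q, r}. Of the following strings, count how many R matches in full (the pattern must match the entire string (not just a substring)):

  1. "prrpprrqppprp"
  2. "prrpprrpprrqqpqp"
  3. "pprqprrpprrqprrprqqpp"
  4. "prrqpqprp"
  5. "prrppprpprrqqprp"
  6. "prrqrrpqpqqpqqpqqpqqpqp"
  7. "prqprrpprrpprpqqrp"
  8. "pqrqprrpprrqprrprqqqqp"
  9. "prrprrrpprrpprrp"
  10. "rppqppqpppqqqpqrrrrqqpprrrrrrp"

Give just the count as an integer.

1 → match
2 → no match
3 → no match — must start with "prr"
4. "prrqpqprp" → match
5 → no match
6 → no match
7 → no match — must start with "prr"
8 → no match — must start with "prr"
9 → no match
10 → no match — must start with "prr"
Total matched: 2

2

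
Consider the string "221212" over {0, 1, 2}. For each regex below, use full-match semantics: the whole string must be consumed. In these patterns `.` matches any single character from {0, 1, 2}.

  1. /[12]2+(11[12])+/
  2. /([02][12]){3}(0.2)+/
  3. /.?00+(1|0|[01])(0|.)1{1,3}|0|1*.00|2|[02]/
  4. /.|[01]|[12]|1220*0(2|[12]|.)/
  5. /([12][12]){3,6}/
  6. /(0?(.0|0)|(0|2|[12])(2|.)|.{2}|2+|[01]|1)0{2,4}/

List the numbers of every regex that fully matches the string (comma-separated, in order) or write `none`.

5

1 → no match
2 → no match
3 → no match
4 → no match
5 → match
6 → no match — must end with "0"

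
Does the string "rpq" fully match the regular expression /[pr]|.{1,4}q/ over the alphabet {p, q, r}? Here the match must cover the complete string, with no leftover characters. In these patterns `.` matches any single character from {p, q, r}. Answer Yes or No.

Yes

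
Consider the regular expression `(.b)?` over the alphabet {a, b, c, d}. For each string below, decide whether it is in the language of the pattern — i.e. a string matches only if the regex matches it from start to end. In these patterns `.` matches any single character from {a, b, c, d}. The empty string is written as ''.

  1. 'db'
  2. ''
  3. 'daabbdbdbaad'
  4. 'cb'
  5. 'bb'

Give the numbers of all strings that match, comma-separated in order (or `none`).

1 → match
2 → match
3 → no match
4 → match
5 → match

1, 2, 4, 5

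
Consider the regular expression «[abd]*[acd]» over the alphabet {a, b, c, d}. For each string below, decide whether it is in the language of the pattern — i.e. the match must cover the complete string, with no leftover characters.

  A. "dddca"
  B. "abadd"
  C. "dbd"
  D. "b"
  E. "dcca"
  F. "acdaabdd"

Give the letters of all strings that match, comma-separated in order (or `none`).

A → no match
B → match
C → match
D → no match
E → no match
F → no match

B, C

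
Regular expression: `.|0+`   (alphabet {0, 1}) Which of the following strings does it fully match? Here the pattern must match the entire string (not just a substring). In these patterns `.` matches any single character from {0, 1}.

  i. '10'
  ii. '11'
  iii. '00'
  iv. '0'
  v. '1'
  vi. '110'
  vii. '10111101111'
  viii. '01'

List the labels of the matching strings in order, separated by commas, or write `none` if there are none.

iii, iv, v

i → no match
ii → no match
iii → match
iv → match
v → match
vi → no match
vii → no match
viii → no match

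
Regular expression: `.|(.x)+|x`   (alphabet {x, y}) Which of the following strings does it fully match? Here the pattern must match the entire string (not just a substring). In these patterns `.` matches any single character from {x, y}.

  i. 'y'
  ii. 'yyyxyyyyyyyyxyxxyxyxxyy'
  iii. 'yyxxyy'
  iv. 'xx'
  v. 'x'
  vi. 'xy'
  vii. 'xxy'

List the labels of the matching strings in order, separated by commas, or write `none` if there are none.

i, iv, v

i → match
ii → no match
iii → no match
iv → match
v → match
vi → no match
vii → no match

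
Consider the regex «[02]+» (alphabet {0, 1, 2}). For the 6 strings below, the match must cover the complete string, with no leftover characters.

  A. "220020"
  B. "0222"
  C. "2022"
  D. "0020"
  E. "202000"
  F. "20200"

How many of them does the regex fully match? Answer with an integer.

A. "220020" → match
B. "0222" → match
C. "2022" → match
D. "0020" → match
E. "202000" → match
F. "20200" → match
Total matched: 6

6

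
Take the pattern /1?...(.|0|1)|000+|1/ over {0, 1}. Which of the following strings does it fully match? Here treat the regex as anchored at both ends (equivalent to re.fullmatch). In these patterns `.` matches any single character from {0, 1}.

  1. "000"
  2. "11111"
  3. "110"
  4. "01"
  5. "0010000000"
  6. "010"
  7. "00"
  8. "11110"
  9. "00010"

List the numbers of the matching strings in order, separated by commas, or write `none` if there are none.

1, 2, 8

1 → match
2 → match
3 → no match
4 → no match
5 → no match
6 → no match
7 → no match
8 → match
9 → no match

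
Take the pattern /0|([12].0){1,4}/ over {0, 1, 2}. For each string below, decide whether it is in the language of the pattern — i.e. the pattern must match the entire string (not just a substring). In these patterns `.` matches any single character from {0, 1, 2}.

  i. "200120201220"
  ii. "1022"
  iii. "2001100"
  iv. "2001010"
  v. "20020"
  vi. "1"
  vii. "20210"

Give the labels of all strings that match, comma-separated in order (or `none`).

none

i. "200120201220" → no match
ii. "1022" → no match — must end with "0"
iii. "2001100" → no match
iv. "2001010" → no match
v. "20020" → no match
vi. "1" → no match — must end with "0"
vii. "20210" → no match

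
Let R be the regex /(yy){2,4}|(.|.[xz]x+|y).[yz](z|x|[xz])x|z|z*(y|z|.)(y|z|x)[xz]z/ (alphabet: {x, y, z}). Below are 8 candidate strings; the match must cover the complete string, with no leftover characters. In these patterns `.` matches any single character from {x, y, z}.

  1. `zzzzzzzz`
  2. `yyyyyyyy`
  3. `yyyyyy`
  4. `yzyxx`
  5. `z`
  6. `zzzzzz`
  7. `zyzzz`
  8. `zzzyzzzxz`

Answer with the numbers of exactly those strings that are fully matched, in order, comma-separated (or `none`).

1 → match
2 → match
3 → match
4 → match
5 → match
6 → match
7 → match
8 → no match

1, 2, 3, 4, 5, 6, 7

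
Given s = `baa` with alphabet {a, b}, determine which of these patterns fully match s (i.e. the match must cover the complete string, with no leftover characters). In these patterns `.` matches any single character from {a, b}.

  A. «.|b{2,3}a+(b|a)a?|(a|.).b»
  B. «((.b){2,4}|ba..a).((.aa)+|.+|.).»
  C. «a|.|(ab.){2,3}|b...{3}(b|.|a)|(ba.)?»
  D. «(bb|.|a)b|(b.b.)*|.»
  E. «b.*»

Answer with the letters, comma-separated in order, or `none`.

C, E

A → no match
B → no match
C → match
D → no match
E → match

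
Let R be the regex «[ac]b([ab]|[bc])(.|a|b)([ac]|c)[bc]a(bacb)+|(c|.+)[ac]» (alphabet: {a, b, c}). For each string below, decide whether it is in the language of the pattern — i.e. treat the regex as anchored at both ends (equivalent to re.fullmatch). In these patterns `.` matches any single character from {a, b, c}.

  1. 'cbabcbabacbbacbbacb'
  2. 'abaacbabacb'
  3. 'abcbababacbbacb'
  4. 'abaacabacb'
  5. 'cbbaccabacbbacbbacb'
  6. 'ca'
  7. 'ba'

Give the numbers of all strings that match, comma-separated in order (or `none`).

1 → match
2 → match
3 → match
4 → no match
5 → match
6 → match
7 → match

1, 2, 3, 5, 6, 7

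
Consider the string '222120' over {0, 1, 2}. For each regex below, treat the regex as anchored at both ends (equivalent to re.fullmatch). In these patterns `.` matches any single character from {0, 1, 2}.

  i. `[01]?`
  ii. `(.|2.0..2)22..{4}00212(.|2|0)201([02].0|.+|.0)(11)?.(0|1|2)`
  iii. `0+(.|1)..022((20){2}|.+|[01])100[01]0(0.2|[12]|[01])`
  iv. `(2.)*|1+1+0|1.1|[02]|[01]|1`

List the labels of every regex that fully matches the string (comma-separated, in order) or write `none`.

i → no match
ii → no match
iii → no match — must start with '0'
iv → match

iv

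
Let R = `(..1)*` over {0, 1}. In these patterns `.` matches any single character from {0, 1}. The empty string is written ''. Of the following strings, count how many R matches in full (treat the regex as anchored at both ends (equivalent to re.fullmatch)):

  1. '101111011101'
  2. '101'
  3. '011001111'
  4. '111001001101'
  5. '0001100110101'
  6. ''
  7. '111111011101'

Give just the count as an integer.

1 → match
2 → match
3 → match
4 → match
5 → no match
6 → match
7 → match
Total matched: 6

6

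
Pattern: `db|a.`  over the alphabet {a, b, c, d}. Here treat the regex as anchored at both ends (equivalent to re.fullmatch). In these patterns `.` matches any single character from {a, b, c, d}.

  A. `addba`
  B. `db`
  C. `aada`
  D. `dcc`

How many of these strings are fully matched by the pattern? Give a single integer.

A → no match
B → match
C → no match
D → no match
Total matched: 1

1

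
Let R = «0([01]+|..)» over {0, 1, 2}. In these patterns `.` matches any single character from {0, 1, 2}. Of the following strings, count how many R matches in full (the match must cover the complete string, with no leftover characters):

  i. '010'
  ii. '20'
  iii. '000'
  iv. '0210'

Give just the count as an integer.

i. '010' → match
ii. '20' → no match — must start with '0'
iii. '000' → match
iv. '0210' → no match
Total matched: 2

2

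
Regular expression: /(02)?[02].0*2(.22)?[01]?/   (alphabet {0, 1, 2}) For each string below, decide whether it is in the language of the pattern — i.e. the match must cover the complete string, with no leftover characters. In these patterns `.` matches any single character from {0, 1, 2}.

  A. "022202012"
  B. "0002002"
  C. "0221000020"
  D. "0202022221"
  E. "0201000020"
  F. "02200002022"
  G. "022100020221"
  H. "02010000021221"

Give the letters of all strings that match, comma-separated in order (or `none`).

C, D, E, F, G, H

A. "022202012" → no match
B. "0002002" → no match
C. "0221000020" → match
D. "0202022221" → match
E. "0201000020" → match
F. "02200002022" → match
G. "022100020221" → match
H → match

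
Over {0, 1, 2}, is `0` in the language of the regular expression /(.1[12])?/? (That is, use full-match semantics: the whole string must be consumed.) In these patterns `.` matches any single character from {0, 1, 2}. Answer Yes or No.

No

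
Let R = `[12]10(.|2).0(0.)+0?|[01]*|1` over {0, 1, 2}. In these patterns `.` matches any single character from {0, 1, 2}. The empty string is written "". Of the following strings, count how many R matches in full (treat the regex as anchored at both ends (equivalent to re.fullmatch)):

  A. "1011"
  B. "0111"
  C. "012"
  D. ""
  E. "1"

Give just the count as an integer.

A → match
B → match
C → no match
D → match
E → match
Total matched: 4

4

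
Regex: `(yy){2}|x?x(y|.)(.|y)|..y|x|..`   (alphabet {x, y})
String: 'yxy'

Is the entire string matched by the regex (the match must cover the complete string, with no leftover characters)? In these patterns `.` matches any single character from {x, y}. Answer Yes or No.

Yes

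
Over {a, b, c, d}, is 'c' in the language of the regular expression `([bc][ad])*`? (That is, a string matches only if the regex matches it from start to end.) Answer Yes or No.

No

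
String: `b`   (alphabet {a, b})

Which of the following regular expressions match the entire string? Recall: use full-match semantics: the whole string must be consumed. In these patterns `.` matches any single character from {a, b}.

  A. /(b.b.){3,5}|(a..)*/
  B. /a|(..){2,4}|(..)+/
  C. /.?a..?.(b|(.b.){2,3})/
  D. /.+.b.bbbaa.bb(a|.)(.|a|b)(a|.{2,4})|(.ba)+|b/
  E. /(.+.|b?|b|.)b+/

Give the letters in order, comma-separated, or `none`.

A → no match
B → no match
C → no match
D → match
E → match

D, E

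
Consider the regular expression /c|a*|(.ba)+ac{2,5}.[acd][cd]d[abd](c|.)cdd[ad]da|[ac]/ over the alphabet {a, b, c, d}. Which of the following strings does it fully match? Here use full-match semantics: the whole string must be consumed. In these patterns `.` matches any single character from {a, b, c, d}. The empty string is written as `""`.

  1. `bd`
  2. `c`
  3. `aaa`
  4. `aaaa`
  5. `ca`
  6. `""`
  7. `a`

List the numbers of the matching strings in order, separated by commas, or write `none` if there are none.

1 → no match
2 → match
3 → match
4 → match
5 → no match
6 → match
7 → match

2, 3, 4, 6, 7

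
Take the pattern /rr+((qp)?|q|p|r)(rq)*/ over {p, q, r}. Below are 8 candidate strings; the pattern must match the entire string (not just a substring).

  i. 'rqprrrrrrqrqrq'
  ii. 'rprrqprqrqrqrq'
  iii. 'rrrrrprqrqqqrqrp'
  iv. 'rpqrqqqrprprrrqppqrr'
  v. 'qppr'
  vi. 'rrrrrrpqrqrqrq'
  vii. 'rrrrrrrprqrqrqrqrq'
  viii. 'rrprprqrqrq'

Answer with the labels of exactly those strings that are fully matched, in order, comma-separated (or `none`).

i → no match — must start with 'rr'
ii → no match — must start with 'rr'
iii → no match
iv → no match — must start with 'rr'
v → no match — must start with 'rr'
vi → no match
vii → match
viii → no match

vii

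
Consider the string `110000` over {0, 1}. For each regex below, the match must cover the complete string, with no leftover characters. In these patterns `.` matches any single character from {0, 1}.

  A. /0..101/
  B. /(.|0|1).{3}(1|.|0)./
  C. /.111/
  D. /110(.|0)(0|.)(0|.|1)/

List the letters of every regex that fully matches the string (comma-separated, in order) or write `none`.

B, D

A → no match — must start with `0`
B → match
C → no match — must end with `111`
D → match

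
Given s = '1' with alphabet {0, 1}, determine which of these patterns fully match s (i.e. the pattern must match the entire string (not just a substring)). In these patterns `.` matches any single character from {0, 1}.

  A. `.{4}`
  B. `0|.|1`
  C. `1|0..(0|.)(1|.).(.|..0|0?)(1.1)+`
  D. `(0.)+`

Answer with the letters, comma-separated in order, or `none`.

B, C

A → no match
B → match
C → match
D → no match — must start with '0'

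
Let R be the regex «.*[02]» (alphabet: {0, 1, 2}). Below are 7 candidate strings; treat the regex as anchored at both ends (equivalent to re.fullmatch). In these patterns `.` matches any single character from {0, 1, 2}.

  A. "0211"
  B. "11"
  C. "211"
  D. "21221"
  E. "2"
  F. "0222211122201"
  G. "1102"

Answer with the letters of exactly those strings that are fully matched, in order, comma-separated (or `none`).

E, G

A → no match
B → no match
C → no match
D → no match
E → match
F → no match
G → match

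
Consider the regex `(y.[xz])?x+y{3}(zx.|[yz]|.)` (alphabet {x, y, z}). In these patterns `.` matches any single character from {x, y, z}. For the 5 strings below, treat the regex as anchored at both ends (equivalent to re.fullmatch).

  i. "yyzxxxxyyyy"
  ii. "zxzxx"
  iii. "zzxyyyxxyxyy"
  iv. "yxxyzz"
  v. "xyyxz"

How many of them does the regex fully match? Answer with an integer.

1

i → match
ii → no match
iii → no match
iv → no match
v → no match
Total matched: 1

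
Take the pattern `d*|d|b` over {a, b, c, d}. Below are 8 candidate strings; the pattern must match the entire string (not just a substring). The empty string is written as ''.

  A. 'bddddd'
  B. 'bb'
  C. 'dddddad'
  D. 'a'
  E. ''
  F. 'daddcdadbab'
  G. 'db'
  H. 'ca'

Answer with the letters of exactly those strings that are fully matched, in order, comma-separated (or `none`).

E

A → no match
B → no match
C → no match
D → no match
E → match
F → no match
G → no match
H → no match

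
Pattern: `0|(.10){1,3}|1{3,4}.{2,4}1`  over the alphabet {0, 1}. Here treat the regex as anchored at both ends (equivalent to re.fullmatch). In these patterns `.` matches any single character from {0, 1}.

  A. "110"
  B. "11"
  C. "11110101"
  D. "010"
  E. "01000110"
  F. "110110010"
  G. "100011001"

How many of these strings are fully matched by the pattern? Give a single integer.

A → match
B → no match
C → match
D → match
E → no match
F → match
G → no match
Total matched: 4

4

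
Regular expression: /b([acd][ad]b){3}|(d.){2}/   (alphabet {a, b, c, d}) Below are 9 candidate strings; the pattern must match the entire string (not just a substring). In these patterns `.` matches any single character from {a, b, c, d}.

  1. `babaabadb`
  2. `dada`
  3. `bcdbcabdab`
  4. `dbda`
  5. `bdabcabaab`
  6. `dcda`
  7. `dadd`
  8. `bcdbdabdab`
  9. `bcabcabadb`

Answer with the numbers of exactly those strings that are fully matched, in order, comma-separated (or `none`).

1. `babaabadb` → no match
2. `dada` → match
3. `bcdbcabdab` → match
4. `dbda` → match
5. `bdabcabaab` → match
6. `dcda` → match
7. `dadd` → match
8. `bcdbdabdab` → match
9. `bcabcabadb` → match

2, 3, 4, 5, 6, 7, 8, 9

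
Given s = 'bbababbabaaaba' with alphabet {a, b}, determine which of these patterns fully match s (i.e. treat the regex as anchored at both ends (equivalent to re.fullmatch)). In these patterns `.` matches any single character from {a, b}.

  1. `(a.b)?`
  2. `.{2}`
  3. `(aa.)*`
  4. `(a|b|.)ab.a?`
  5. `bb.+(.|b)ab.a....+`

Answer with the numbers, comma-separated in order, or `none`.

1 → no match
2 → no match
3 → no match
4 → no match
5 → match

5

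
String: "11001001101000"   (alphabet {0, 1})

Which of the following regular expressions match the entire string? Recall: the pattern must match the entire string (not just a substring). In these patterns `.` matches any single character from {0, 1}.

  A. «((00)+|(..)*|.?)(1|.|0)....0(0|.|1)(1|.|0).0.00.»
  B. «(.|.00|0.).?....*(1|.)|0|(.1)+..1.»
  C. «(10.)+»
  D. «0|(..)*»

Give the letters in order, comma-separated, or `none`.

A → match
B → match
C → no match — must start with "10"
D → match

A, B, D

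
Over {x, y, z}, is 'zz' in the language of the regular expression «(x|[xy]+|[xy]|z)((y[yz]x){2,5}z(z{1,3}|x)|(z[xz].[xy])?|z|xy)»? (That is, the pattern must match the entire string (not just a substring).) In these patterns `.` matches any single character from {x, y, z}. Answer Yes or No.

Yes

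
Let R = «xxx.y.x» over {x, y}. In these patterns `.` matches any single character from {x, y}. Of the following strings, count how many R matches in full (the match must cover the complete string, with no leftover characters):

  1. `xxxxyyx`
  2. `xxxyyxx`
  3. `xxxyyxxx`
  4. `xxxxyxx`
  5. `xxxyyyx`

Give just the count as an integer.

1. `xxxxyyx` → match
2. `xxxyyxx` → match
3. `xxxyyxxx` → no match
4. `xxxxyxx` → match
5. `xxxyyyx` → match
Total matched: 4

4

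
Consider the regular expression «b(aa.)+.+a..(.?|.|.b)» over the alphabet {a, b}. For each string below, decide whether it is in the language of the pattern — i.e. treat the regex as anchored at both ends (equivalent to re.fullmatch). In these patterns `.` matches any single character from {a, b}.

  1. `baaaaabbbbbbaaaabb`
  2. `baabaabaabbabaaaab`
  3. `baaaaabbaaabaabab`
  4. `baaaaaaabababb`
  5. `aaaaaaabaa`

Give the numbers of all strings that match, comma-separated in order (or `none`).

1, 2, 3, 4

1 → match
2 → match
3 → match
4 → match
5 → no match — must start with `baa`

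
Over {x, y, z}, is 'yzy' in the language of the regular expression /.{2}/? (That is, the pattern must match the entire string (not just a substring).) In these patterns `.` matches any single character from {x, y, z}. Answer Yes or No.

No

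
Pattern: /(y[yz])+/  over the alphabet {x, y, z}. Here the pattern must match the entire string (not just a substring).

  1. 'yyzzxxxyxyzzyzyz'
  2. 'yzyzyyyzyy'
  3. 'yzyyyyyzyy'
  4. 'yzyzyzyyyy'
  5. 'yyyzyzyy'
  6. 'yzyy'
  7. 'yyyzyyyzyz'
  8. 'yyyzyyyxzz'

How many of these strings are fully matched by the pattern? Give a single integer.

6

1 → no match
2. 'yzyzyyyzyy' → match
3. 'yzyyyyyzyy' → match
4. 'yzyzyzyyyy' → match
5. 'yyyzyzyy' → match
6. 'yzyy' → match
7. 'yyyzyyyzyz' → match
8. 'yyyzyyyxzz' → no match
Total matched: 6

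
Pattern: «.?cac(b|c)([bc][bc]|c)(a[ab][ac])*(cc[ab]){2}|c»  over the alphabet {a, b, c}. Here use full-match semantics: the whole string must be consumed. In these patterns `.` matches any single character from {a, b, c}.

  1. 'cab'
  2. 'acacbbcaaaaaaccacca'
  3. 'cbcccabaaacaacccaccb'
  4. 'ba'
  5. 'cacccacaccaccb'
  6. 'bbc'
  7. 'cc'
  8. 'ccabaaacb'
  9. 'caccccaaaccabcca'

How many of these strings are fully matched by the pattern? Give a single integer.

1

1. 'cab' → no match
2 → match
3 → no match
4. 'ba' → no match
5 → no match
6. 'bbc' → no match
7. 'cc' → no match
8. 'ccabaaacb' → no match
9 → no match
Total matched: 1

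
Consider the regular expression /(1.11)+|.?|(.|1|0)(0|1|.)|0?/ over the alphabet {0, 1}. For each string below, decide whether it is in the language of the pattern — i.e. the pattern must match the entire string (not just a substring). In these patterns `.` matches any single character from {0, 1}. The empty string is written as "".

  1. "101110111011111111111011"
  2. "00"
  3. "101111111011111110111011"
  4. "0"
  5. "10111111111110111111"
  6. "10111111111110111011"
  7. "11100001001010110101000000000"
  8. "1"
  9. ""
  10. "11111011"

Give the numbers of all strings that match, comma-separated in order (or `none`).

1, 2, 3, 4, 5, 6, 8, 9, 10

1 → match
2 → match
3 → match
4 → match
5 → match
6 → match
7 → no match
8 → match
9 → match
10 → match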